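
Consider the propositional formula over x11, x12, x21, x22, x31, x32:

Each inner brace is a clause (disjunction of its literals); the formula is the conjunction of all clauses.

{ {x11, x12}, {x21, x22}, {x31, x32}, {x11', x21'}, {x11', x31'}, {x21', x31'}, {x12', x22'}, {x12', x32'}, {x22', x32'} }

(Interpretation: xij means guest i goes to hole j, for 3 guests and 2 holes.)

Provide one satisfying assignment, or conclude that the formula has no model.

UNSATISFIABLE

Case x11 = 1:
The clause (x21') is unit, so x21 = 0.
The clause (x22) is unit, so x22 = 1.
The clause (x31') is unit, so x31 = 0.
The clause (x32) is unit, so x32 = 1.
Now (x32') is unsatisfied and unit — conflict.
Backtrack on x11: now try x11 = 0.
The clause (x12) is unit, so x12 = 1.
The clause (x22') is unit, so x22 = 0.
The clause (x21) is unit, so x21 = 1.
The clause (x31') is unit, so x31 = 0.
The clause (x32) is unit, so x32 = 1.
Now (x32') is unsatisfied and unit — conflict.
Neither x11 = 1 nor x11 = 0 works.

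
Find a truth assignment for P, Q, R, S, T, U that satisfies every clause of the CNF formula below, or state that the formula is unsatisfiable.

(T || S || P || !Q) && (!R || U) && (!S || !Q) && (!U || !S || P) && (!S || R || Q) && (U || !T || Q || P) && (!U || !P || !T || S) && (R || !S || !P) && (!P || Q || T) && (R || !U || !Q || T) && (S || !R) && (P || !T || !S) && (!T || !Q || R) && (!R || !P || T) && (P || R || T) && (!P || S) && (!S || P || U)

Branch on R: set R = true.
Unit clause (U) forces U = true.
Unit clause (S) forces S = true.
Unit clause (!Q) forces Q = false.
Unit clause (P) forces P = true.
Unit clause (T) forces T = true.
Every clause now holds.

P ↦ true,  Q ↦ false,  R ↦ true,  S ↦ true,  T ↦ true,  U ↦ true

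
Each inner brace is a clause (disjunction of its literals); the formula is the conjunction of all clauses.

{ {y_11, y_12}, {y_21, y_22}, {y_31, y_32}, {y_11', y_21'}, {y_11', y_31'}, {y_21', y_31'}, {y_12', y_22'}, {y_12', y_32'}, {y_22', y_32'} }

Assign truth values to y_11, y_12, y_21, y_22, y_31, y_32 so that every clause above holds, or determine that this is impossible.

Branch on y_11: set y_11 = 1.
The clause (y_21') is unit, so y_21 = 0.
The clause (y_22) is unit, so y_22 = 1.
The clause (y_31') is unit, so y_31 = 0.
The clause (y_32) is unit, so y_32 = 1.
Now (y_32') is unsatisfied and unit — conflict.
That branch fails; take y_11 = 0 instead.
The clause (y_12) is unit, so y_12 = 1.
The clause (y_22') is unit, so y_22 = 0.
The clause (y_21) is unit, so y_21 = 1.
The clause (y_31') is unit, so y_31 = 0.
The clause (y_32) is unit, so y_32 = 1.
Now (y_32') is unsatisfied and unit — conflict.
Neither y_11 = 1 nor y_11 = 0 works.

UNSATISFIABLE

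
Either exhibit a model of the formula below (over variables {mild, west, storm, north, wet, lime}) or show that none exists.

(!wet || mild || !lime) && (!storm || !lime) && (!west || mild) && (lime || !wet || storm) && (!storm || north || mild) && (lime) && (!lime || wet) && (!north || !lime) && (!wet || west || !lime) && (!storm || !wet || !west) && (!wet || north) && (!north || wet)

UNSATISFIABLE

Unit clause (lime) forces lime = true.
Unit clause (!storm) forces storm = false.
Unit clause (wet) forces wet = true.
Unit clause (mild) forces mild = true.
Unit clause (!north) forces north = false.
That conflicts with the unit clause (north).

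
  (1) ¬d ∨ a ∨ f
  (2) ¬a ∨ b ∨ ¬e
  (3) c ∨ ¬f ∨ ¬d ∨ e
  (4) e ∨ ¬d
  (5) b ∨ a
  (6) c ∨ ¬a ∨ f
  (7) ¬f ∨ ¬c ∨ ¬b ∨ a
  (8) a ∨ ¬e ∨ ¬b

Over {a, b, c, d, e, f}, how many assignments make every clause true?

15

There are 2^6 = 64 truth assignments over (a, b, c, d, e, f).
Split on f. With f = True, the clauses containing f are satisfied and ¬f drops from the rest; 9 of the 2^5 = 32 assignments to the other variables satisfy what remains.
With f = False, by the same count on the reduced clause set, 6 assignments work.
Total: 9 + 6 = 15.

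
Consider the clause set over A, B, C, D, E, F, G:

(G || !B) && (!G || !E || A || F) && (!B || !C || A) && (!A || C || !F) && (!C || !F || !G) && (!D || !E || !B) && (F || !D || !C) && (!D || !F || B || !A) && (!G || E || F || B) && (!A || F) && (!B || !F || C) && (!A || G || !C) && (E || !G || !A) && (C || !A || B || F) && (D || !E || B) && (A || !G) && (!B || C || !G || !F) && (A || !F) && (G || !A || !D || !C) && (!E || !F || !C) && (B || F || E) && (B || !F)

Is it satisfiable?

Try G = false.
(!B) alone gives B = false.
(!F) alone gives F = false.
(!A) alone gives A = false.
(E) alone gives E = true.
(D) alone gives D = true.
(!C) alone gives C = false.
This assignment satisfies each clause.
A satisfying assignment: A ↦ false; B ↦ false; C ↦ false; D ↦ true; E ↦ true; F ↦ false; G ↦ false.

Satisfiable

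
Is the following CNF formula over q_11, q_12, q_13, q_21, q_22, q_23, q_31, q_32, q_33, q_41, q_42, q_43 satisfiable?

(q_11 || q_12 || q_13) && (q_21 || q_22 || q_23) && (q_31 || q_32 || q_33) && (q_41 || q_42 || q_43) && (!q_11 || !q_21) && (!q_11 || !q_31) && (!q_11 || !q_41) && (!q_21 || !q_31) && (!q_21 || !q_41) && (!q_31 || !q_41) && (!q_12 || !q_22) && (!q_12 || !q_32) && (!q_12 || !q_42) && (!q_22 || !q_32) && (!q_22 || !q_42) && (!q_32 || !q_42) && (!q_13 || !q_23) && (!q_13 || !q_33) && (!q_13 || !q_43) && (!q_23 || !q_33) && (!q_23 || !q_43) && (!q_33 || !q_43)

Suppose q_11 = false.
Suppose q_12 = true.
The clause (!q_22) is unit, so q_22 = false.
The clause (!q_32) is unit, so q_32 = false.
The clause (!q_42) is unit, so q_42 = false.
Suppose q_21 = true.
The clause (!q_31) is unit, so q_31 = false.
The clause (q_33) is unit, so q_33 = true.
The clause (!q_41) is unit, so q_41 = false.
The clause (q_43) is unit, so q_43 = true.
Now (!q_43) is unsatisfied and unit — conflict.
Backtrack on q_21: now try q_21 = false.
The clause (q_23) is unit, so q_23 = true.
The clause (!q_13) is unit, so q_13 = false.
The clause (!q_33) is unit, so q_33 = false.
The clause (q_31) is unit, so q_31 = true.
The clause (!q_41) is unit, so q_41 = false.
The clause (q_43) is unit, so q_43 = true.
Now (!q_43) is unsatisfied and unit — conflict.
Neither q_21 = true nor q_21 = false works.
Backtrack on q_12: now try q_12 = false.
The clause (q_13) is unit, so q_13 = true.
The clause (!q_23) is unit, so q_23 = false.
The clause (!q_33) is unit, so q_33 = false.
The clause (!q_43) is unit, so q_43 = false.
Suppose q_21 = true.
The clause (!q_31) is unit, so q_31 = false.
The clause (q_32) is unit, so q_32 = true.
The clause (!q_41) is unit, so q_41 = false.
The clause (q_42) is unit, so q_42 = true.
Now (!q_42) is unsatisfied and unit — conflict.
Backtrack on q_21: now try q_21 = false.
The clause (q_22) is unit, so q_22 = true.
The clause (!q_32) is unit, so q_32 = false.
The clause (q_31) is unit, so q_31 = true.
The clause (!q_41) is unit, so q_41 = false.
The clause (q_42) is unit, so q_42 = true.
Now (!q_42) is unsatisfied and unit — conflict.
Neither q_21 = true nor q_21 = false works.
Neither q_12 = true nor q_12 = false works.
Backtrack on q_11: now try q_11 = true.
The clause (!q_21) is unit, so q_21 = false.
The clause (!q_31) is unit, so q_31 = false.
The clause (!q_41) is unit, so q_41 = false.
Suppose q_22 = true.
The clause (!q_12) is unit, so q_12 = false.
The clause (!q_32) is unit, so q_32 = false.
The clause (q_33) is unit, so q_33 = true.
The clause (!q_42) is unit, so q_42 = false.
The clause (q_43) is unit, so q_43 = true.
Now (!q_43) is unsatisfied and unit — conflict.
Backtrack on q_22: now try q_22 = false.
The clause (q_23) is unit, so q_23 = true.
The clause (!q_13) is unit, so q_13 = false.
The clause (!q_33) is unit, so q_33 = false.
The clause (q_32) is unit, so q_32 = true.
The clause (!q_12) is unit, so q_12 = false.
The clause (!q_42) is unit, so q_42 = false.
The clause (q_43) is unit, so q_43 = true.
Now (!q_43) is unsatisfied and unit — conflict.
Neither q_22 = true nor q_22 = false works.
Neither q_11 = true nor q_11 = false works.
No assignment satisfies every clause.

Unsatisfiable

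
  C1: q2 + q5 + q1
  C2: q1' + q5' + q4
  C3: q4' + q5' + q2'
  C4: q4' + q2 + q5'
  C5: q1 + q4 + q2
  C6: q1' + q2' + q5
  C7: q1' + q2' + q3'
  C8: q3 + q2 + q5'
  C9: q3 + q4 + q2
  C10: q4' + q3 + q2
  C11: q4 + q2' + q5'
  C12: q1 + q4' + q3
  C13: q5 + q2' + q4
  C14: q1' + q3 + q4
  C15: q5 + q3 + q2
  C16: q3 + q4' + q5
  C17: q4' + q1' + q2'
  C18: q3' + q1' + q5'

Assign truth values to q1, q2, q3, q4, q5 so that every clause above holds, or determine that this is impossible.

q1 ↦ 0; q2 ↦ 1; q3 ↦ 1; q4 ↦ 1; q5 ↦ 0

Case q2 = 1:
Case q4 = 1:
(q5') alone gives q5 = 0.
(q1') alone gives q1 = 0.
(q3) alone gives q3 = 1.
All clauses are satisfied.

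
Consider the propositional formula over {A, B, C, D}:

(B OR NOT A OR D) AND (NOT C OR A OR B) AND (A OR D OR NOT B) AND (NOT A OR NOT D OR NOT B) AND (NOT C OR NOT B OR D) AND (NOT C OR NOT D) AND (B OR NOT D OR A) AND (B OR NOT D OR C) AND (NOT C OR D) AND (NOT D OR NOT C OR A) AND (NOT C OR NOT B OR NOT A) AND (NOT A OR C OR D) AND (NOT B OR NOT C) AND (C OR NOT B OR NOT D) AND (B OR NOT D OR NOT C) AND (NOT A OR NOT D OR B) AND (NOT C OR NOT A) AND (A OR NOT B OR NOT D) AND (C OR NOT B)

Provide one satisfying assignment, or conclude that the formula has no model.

A ↦ false, B ↦ false, C ↦ false, D ↦ false

Try C = false.
Unit clause (NOT B) forces B = false.
Unit clause (NOT D) forces D = false.
Unit clause (NOT A) forces A = false.
All clauses are satisfied.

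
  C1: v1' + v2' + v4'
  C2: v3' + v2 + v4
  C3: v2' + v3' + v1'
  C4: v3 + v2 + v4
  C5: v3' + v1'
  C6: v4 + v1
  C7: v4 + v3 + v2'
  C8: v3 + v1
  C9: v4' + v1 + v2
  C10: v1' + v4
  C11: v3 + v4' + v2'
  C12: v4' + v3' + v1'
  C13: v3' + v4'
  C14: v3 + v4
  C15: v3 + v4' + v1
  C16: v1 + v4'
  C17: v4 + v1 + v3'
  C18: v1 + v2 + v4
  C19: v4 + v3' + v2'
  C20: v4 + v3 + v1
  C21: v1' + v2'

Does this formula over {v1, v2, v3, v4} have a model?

Yes, satisfiable

Case v3 = 0:
From the singleton clause (v1), v1 = 1.
From the singleton clause (v4), v4 = 1.
From the singleton clause (v2'), v2 = 0.
Every clause now holds.
A satisfying assignment: v1 ↦ 1; v2 ↦ 0; v3 ↦ 0; v4 ↦ 1.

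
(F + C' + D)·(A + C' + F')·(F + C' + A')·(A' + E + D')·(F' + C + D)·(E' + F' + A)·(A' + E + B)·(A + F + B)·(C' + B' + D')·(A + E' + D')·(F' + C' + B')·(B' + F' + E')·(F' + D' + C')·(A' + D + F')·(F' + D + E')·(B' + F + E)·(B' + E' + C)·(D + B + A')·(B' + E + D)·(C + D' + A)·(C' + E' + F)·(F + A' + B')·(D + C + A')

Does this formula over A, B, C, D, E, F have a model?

Yes, satisfiable

Branch on F: set F = 0.
Branch on C: set C = 0.
Branch on A: set A = 1.
The clause (B') is unit, so B = 0.
The clause (E) is unit, so E = 1.
The clause (D) is unit, so D = 1.
Every clause now holds.
A satisfying assignment: A: 1; B: 0; C: 0; D: 1; E: 1; F: 0.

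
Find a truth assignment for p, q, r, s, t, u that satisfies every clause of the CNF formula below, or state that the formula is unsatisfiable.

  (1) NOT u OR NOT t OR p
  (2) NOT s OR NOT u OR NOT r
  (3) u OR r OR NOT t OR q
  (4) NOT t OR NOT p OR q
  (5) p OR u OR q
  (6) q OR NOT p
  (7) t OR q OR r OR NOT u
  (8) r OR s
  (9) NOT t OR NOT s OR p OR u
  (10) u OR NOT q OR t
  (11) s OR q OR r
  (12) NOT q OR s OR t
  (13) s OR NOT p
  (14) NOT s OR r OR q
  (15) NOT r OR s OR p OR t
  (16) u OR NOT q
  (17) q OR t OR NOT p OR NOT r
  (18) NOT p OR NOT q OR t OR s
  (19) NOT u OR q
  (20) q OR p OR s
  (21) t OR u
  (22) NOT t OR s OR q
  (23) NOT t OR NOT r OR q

Branch on q: set q = true.
The clause (u) is unit, so u = true.
Branch on t: set t = false.
The clause (s) is unit, so s = true.
The clause (NOT r) is unit, so r = false.
Every clause is now satisfied; p is unconstrained.

p: false, q: true, r: false, s: true, t: false, u: true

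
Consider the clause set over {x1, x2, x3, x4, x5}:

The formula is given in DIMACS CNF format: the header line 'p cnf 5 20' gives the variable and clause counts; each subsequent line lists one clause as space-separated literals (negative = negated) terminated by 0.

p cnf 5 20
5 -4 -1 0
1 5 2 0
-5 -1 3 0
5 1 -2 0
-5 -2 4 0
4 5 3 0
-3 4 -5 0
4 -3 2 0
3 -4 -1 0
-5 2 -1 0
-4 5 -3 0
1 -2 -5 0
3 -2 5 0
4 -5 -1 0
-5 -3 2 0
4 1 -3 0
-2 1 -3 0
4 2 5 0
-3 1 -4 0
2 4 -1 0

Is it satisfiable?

Yes

Case x5 = True:
Case x1 = False:
(¬x2) alone gives x2 = False.
(¬x3) alone gives x3 = False.
No clause remains; x4 is free.
A satisfying assignment: x1: False; x2: False; x3: False; x4: False; x5: True.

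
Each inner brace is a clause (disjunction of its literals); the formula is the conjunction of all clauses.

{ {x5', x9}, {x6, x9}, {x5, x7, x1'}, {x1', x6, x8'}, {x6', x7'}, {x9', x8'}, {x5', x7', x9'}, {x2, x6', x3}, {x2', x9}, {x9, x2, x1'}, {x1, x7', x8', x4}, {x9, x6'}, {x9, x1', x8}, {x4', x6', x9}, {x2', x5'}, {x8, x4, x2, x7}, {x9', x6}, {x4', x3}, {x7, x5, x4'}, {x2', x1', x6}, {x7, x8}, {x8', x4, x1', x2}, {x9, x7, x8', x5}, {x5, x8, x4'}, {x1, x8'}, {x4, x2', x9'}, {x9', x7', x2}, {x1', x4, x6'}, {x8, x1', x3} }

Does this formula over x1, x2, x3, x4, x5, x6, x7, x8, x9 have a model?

Unsatisfiable

Branch on x5: set x5 = 0.
Branch on x6: set x6 = 1.
(x7') alone gives x7 = 0.
(x1') alone gives x1 = 0.
(x9) alone gives x9 = 1.
(x8') alone gives x8 = 0.
Now (x8) is unsatisfied and unit — conflict.
So x6 must be the other value — set x6 = 0.
(x9) alone gives x9 = 1.
Now (x9') is unsatisfied and unit — conflict.
Either choice for x6 ends in contradiction.
So x5 must be the other value — set x5 = 1.
(x9) alone gives x9 = 1.
(x8') alone gives x8 = 0.
(x7') alone gives x7 = 0.
Now (x7) is unsatisfied and unit — conflict.
Either choice for x5 ends in contradiction.
No assignment satisfies every clause.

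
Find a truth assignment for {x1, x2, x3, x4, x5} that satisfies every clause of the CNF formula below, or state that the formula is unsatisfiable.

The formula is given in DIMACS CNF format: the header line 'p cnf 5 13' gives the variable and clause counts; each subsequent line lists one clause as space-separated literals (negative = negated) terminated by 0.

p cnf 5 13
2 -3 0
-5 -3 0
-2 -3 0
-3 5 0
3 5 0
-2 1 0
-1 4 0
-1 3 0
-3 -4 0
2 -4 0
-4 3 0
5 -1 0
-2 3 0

x1 ↦ False; x2 ↦ False; x3 ↦ False; x4 ↦ False; x5 ↦ True

Branch on x2: set x2 = False.
Unit clause (¬x3) forces x3 = False.
Unit clause (x5) forces x5 = True.
Unit clause (¬x1) forces x1 = False.
Unit clause (¬x4) forces x4 = False.
Every clause now holds.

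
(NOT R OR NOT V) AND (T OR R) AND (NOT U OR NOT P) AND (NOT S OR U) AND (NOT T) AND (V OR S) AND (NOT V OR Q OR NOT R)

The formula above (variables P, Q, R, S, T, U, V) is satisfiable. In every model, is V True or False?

Suppose V = true.
From the singleton clause (NOT R), R = false.
From the singleton clause (T), T = true.
Now (NOT T) is unsatisfied and unit — conflict.
So every satisfying assignment has V = False.

False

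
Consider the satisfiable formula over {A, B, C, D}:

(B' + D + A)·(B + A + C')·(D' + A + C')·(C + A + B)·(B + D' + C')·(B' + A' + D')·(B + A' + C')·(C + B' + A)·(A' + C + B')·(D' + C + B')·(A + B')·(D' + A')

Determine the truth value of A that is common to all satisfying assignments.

Suppose A = 0.
From the singleton clause (B'), B = 0.
From the singleton clause (C'), C = 0.
But (C) is also a unit clause — contradiction.
So every satisfying assignment has A = True.

True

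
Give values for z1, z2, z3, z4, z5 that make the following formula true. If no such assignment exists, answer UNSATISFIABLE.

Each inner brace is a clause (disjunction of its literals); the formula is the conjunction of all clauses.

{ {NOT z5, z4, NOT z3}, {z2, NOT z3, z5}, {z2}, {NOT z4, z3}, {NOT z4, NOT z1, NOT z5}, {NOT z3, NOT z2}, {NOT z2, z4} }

UNSATISFIABLE

(z2) alone gives z2 = true.
(NOT z3) alone gives z3 = false.
(NOT z4) alone gives z4 = false.
That conflicts with the unit clause (z4).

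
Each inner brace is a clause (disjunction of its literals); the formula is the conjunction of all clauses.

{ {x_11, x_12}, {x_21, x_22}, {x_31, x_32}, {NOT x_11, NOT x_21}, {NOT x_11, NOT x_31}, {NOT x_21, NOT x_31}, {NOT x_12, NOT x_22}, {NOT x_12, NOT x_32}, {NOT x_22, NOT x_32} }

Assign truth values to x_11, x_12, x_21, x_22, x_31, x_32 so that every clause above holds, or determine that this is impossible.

Case x_11 = true:
Unit clause (NOT x_21) forces x_21 = false.
Unit clause (x_22) forces x_22 = true.
Unit clause (NOT x_31) forces x_31 = false.
Unit clause (x_32) forces x_32 = true.
But (NOT x_32) is also a unit clause — contradiction.
So x_11 must be the other value — set x_11 = false.
Unit clause (x_12) forces x_12 = true.
Unit clause (NOT x_22) forces x_22 = false.
Unit clause (x_21) forces x_21 = true.
Unit clause (NOT x_31) forces x_31 = false.
Unit clause (x_32) forces x_32 = true.
But (NOT x_32) is also a unit clause — contradiction.
Neither x_11 = true nor x_11 = false works.

UNSATISFIABLE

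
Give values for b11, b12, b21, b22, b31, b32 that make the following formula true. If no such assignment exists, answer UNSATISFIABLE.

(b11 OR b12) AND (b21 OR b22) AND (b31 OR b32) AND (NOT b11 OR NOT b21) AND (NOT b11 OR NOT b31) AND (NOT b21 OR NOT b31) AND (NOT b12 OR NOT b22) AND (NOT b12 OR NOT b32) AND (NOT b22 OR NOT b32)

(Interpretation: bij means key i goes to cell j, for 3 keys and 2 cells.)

UNSATISFIABLE

Try b11 = true.
The clause (NOT b21) is unit, so b21 = false.
The clause (b22) is unit, so b22 = true.
The clause (NOT b31) is unit, so b31 = false.
The clause (b32) is unit, so b32 = true.
But (NOT b32) is also a unit clause — contradiction.
That branch fails; take b11 = false instead.
The clause (b12) is unit, so b12 = true.
The clause (NOT b22) is unit, so b22 = false.
The clause (b21) is unit, so b21 = true.
The clause (NOT b31) is unit, so b31 = false.
The clause (b32) is unit, so b32 = true.
But (NOT b32) is also a unit clause — contradiction.
Either choice for b11 ends in contradiction.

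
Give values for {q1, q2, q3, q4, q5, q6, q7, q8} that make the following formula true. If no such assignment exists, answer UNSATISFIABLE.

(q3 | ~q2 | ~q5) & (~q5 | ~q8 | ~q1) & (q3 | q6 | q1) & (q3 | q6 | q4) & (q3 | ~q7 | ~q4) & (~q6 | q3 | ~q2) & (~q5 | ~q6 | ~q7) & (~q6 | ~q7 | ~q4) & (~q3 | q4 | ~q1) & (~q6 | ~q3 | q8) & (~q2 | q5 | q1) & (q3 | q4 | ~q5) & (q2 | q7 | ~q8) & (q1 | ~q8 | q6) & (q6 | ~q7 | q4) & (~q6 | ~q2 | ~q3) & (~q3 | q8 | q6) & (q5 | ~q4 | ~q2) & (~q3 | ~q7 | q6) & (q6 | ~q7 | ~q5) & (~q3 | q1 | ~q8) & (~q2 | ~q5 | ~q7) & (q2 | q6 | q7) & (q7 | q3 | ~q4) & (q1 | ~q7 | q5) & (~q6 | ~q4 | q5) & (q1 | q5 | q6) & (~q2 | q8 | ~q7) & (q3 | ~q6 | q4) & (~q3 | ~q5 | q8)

UNSATISFIABLE

Try q3 = 1.
Try q4 = 1.
Try q6 = 0.
From the singleton clause (q8), q8 = 1.
From the singleton clause (q1), q1 = 1.
From the singleton clause (~q5), q5 = 0.
From the singleton clause (~q2), q2 = 0.
From the singleton clause (q7), q7 = 1.
Now (~q7) is unsatisfied and unit — conflict.
Undo q6 and try q6 = 1.
From the singleton clause (~q7), q7 = 0.
From the singleton clause (q8), q8 = 1.
From the singleton clause (q2), q2 = 1.
Now (~q2) is unsatisfied and unit — conflict.
Either choice for q6 ends in contradiction.
Undo q4 and try q4 = 0.
From the singleton clause (~q1), q1 = 0.
From the singleton clause (~q8), q8 = 0.
From the singleton clause (~q6), q6 = 0.
Now (q6) is unsatisfied and unit — conflict.
Either choice for q4 ends in contradiction.
Undo q3 and try q3 = 0.
Try q2 = 0.
Try q6 = 1.
From the singleton clause (q4), q4 = 1.
From the singleton clause (~q7), q7 = 0.
Now (q7) is unsatisfied and unit — conflict.
Undo q6 and try q6 = 0.
From the singleton clause (q1), q1 = 1.
From the singleton clause (q4), q4 = 1.
From the singleton clause (~q7), q7 = 0.
Now (q7) is unsatisfied and unit — conflict.
Either choice for q6 ends in contradiction.
Undo q2 and try q2 = 1.
From the singleton clause (~q5), q5 = 0.
From the singleton clause (~q6), q6 = 0.
From the singleton clause (q1), q1 = 1.
From the singleton clause (q4), q4 = 1.
Now (~q4) is unsatisfied and unit — conflict.
Either choice for q2 ends in contradiction.
Either choice for q3 ends in contradiction.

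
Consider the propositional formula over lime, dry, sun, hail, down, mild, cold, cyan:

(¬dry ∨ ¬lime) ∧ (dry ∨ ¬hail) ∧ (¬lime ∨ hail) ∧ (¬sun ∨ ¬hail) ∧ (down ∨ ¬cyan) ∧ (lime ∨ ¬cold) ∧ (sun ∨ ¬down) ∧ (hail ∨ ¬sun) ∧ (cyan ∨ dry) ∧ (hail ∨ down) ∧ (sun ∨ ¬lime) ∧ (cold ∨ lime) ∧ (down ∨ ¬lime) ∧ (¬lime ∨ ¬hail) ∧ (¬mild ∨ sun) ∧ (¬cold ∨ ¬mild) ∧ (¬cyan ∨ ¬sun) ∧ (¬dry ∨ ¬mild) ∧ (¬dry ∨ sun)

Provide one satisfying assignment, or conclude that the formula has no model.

UNSATISFIABLE

Suppose dry = False.
The clause (¬hail) is unit, so hail = False.
The clause (¬lime) is unit, so lime = False.
The clause (¬cold) is unit, so cold = False.
Now (cold) is unsatisfied and unit — conflict.
Backtrack on dry: now try dry = True.
The clause (¬lime) is unit, so lime = False.
The clause (¬cold) is unit, so cold = False.
Now (cold) is unsatisfied and unit — conflict.
Either choice for dry ends in contradiction.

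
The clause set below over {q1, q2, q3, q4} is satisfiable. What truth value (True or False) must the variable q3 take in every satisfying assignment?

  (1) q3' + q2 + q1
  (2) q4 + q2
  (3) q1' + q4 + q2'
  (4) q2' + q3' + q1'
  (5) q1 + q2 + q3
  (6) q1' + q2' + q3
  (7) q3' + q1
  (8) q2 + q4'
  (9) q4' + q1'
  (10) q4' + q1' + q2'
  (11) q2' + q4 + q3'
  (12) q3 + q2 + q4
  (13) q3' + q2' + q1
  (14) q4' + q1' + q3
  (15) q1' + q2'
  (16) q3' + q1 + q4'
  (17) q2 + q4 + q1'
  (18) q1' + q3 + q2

Suppose q3 = 1.
From the singleton clause (q1), q1 = 1.
From the singleton clause (q2'), q2 = 0.
From the singleton clause (q4), q4 = 1.
Now (q4') is unsatisfied and unit — conflict.
So every satisfying assignment has q3 = False.

False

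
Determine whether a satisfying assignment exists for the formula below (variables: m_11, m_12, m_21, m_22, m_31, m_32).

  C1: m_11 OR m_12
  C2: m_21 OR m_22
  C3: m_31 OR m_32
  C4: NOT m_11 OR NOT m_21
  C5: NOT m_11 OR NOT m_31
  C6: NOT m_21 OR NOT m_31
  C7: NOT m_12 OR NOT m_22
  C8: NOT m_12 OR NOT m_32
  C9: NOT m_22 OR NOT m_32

No

Try m_11 = true.
Unit clause (NOT m_21) forces m_21 = false.
Unit clause (m_22) forces m_22 = true.
Unit clause (NOT m_31) forces m_31 = false.
Unit clause (m_32) forces m_32 = true.
That conflicts with the unit clause (NOT m_32).
Backtrack on m_11: now try m_11 = false.
Unit clause (m_12) forces m_12 = true.
Unit clause (NOT m_22) forces m_22 = false.
Unit clause (m_21) forces m_21 = true.
Unit clause (NOT m_31) forces m_31 = false.
Unit clause (m_32) forces m_32 = true.
That conflicts with the unit clause (NOT m_32).
Either choice for m_11 ends in contradiction.
No assignment satisfies every clause.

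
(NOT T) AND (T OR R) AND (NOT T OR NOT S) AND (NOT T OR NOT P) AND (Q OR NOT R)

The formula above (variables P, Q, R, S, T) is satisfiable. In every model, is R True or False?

Suppose R = false.
Unit clause (NOT T) forces T = false.
That conflicts with the unit clause (T).
So every satisfying assignment has R = True.

True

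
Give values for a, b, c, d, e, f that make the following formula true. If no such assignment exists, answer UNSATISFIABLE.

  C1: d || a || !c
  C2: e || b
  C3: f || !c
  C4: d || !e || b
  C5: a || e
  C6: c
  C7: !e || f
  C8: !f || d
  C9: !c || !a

Unit clause (c) forces c = true.
Unit clause (f) forces f = true.
Unit clause (d) forces d = true.
Unit clause (!a) forces a = false.
Unit clause (e) forces e = true.
Every clause is now satisfied; b is unconstrained.

a=false; b=false; c=true; d=true; e=true; f=true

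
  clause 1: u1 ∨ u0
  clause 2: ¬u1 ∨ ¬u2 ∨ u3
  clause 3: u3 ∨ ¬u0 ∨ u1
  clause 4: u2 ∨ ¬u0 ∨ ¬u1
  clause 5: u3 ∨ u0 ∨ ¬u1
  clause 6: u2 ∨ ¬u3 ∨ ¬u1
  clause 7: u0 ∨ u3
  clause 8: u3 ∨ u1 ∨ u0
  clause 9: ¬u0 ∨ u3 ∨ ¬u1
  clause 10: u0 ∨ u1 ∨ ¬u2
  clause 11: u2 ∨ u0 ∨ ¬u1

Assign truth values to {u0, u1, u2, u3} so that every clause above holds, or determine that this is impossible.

Suppose u1 = False.
From the singleton clause (u0), u0 = True.
From the singleton clause (u3), u3 = True.
Every clause is now satisfied; u2 is unconstrained.

u0 ↦ True,  u1 ↦ False,  u2 ↦ True,  u3 ↦ True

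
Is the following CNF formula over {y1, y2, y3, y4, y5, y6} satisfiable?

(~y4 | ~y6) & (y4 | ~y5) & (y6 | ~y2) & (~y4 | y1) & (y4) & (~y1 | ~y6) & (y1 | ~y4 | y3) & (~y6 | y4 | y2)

From the singleton clause (y4), y4 = 1.
From the singleton clause (~y6), y6 = 0.
From the singleton clause (~y2), y2 = 0.
From the singleton clause (y1), y1 = 1.
No clause remains; y3, y5 are free.
A satisfying assignment: y1 ↦ 1; y2 ↦ 0; y3 ↦ 1; y4 ↦ 1; y5 ↦ 1; y6 ↦ 0.

Satisfiable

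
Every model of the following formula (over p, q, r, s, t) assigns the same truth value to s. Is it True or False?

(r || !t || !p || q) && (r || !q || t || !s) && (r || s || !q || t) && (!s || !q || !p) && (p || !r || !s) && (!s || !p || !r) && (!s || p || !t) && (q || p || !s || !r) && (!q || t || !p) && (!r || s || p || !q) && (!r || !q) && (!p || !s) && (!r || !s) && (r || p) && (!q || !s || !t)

False

Suppose s = true.
From the singleton clause (!p), p = false.
From the singleton clause (!r), r = false.
That conflicts with the unit clause (r).
So every satisfying assignment has s = False.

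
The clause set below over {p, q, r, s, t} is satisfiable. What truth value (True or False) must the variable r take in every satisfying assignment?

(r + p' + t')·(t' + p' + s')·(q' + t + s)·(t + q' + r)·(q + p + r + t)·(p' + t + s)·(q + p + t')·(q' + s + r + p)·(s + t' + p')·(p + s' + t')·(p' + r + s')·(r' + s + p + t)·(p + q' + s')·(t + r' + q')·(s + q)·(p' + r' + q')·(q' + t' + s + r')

True

Suppose r = 0.
Try p = 0.
Try t = 1.
(q) alone gives q = 1.
(s) alone gives s = 1.
But (s') is also a unit clause — contradiction.
Backtrack on t: now try t = 0.
(q') alone gives q = 0.
But (q) is also a unit clause — contradiction.
Both values of t lead to a conflict.
Backtrack on p: now try p = 1.
(t') alone gives t = 0.
(q') alone gives q = 0.
(s) alone gives s = 1.
But (s') is also a unit clause — contradiction.
Both values of p lead to a conflict.
So every satisfying assignment has r = True.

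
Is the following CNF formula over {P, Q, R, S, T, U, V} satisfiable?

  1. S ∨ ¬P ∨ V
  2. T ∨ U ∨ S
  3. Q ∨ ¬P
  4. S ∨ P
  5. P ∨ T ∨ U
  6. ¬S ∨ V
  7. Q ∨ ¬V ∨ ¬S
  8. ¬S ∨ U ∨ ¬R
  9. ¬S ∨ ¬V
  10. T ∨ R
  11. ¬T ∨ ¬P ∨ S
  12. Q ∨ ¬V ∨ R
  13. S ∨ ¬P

Try Q = True.
Try S = True.
Unit clause (V) forces V = True.
But (¬V) is also a unit clause — contradiction.
Undo S and try S = False.
Unit clause (P) forces P = True.
But (¬P) is also a unit clause — contradiction.
Both values of S lead to a conflict.
Undo Q and try Q = False.
Unit clause (¬P) forces P = False.
Unit clause (S) forces S = True.
Unit clause (V) forces V = True.
But (¬V) is also a unit clause — contradiction.
Both values of Q lead to a conflict.
No assignment satisfies every clause.

No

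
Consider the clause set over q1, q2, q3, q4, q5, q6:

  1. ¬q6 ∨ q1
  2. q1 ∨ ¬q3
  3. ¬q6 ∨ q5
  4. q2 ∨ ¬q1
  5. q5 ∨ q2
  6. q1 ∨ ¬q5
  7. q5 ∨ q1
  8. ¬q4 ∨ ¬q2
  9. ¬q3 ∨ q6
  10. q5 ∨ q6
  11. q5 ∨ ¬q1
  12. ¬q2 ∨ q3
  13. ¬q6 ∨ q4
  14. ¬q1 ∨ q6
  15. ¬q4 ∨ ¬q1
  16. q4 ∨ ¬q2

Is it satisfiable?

Case q6 = False:
(¬q3) alone gives q3 = False.
(q5) alone gives q5 = True.
(q1) alone gives q1 = True.
But (¬q1) is also a unit clause — contradiction.
So q6 must be the other value — set q6 = True.
(q1) alone gives q1 = True.
(q5) alone gives q5 = True.
(q2) alone gives q2 = True.
(¬q4) alone gives q4 = False.
But (q4) is also a unit clause — contradiction.
Both values of q6 lead to a conflict.
No assignment satisfies every clause.

No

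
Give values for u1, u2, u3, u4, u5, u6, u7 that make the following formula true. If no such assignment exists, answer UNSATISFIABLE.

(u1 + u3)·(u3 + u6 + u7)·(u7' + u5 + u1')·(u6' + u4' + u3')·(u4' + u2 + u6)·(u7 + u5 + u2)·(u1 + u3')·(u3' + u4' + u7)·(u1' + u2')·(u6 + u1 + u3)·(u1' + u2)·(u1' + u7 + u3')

Case u1 = 1:
The clause (u2') is unit, so u2 = 0.
That conflicts with the unit clause (u2).
Backtrack on u1: now try u1 = 0.
The clause (u3) is unit, so u3 = 1.
That conflicts with the unit clause (u3').
Neither u1 = 1 nor u1 = 0 works.

UNSATISFIABLE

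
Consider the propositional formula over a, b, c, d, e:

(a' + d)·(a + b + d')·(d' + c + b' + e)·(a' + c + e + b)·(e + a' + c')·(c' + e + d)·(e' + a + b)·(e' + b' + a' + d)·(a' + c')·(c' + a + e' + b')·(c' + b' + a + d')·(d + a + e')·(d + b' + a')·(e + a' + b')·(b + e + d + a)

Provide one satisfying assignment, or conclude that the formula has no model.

a=0; b=1; c=0; d=0; e=0

Try a = 0.
Try b = 1.
Try c = 0.
Try d = 0.
From the singleton clause (e'), e = 0.
This assignment satisfies each clause.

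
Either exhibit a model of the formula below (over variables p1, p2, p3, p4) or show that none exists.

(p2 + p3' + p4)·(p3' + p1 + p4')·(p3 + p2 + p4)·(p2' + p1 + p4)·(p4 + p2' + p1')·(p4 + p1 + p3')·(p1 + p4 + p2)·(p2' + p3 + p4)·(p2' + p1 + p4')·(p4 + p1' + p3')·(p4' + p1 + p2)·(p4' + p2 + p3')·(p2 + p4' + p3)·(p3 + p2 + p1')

Try p2 = 1.
Try p1 = 1.
From the singleton clause (p4), p4 = 1.
No clause remains; p3 is free.

p1=1, p2=1, p3=0, p4=1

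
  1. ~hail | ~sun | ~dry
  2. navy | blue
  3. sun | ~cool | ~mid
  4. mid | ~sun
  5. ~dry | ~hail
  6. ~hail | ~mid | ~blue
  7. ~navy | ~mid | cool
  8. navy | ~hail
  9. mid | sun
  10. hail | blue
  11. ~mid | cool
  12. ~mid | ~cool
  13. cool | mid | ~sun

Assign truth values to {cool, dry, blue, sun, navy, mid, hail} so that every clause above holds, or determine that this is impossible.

Case navy = 1:
Case mid = 1:
From the singleton clause (cool), cool = 1.
But (~cool) is also a unit clause — contradiction.
So mid must be the other value — set mid = 0.
From the singleton clause (~sun), sun = 0.
But (sun) is also a unit clause — contradiction.
Either choice for mid ends in contradiction.
So navy must be the other value — set navy = 0.
From the singleton clause (blue), blue = 1.
From the singleton clause (~hail), hail = 0.
Case mid = 1:
From the singleton clause (cool), cool = 1.
But (~cool) is also a unit clause — contradiction.
So mid must be the other value — set mid = 0.
From the singleton clause (~sun), sun = 0.
But (sun) is also a unit clause — contradiction.
Either choice for mid ends in contradiction.
Either choice for navy ends in contradiction.

UNSATISFIABLE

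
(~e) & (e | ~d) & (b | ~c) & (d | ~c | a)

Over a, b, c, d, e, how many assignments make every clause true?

5

There are 2^5 = 32 truth assignments over (a, b, c, d, e).
Split on a. With a = 1, the clauses containing a are satisfied and ~a drops from the rest; 3 of the 2^4 = 16 assignments to the other variables satisfy what remains.
With a = 0, by the same count on the reduced clause set, 2 assignments work.
(One model: a=F, b=F, c=F, d=F, e=F.)
Total: 3 + 2 = 5.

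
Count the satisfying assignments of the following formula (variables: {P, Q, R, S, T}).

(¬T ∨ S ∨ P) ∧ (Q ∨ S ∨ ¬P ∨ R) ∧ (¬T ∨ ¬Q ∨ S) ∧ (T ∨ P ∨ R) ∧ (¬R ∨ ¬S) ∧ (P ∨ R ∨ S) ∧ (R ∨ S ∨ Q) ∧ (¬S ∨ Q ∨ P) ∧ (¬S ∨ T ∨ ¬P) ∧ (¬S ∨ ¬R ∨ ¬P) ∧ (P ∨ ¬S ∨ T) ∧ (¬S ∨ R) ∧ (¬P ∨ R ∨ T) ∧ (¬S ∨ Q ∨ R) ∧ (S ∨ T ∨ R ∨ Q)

5

There are 2^5 = 32 truth assignments over (P, Q, R, S, T).
Split on T. With T = True, the clauses containing T are satisfied and ¬T drops from the rest; 1 of the 2^4 = 16 assignments to the other variables satisfy what remains.
With T = False, by the same count on the reduced clause set, 4 assignments work.
Total: 1 + 4 = 5.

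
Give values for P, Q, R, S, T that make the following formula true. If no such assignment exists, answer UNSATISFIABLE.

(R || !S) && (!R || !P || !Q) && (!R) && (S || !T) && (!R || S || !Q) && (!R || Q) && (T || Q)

P: false; Q: true; R: false; S: false; T: false

From the singleton clause (!R), R = false.
From the singleton clause (!S), S = false.
From the singleton clause (!T), T = false.
From the singleton clause (Q), Q = true.
No clause remains; P is free.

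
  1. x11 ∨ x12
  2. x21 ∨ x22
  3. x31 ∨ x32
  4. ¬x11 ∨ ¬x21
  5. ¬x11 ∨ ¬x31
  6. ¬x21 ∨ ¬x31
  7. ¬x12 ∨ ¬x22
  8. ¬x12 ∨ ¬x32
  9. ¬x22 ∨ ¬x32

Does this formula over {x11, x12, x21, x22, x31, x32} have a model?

Case x11 = True:
(¬x21) alone gives x21 = False.
(x22) alone gives x22 = True.
(¬x31) alone gives x31 = False.
(x32) alone gives x32 = True.
But (¬x32) is also a unit clause — contradiction.
Undo x11 and try x11 = False.
(x12) alone gives x12 = True.
(¬x22) alone gives x22 = False.
(x21) alone gives x21 = True.
(¬x31) alone gives x31 = False.
(x32) alone gives x32 = True.
But (¬x32) is also a unit clause — contradiction.
Both values of x11 lead to a conflict.
No assignment satisfies every clause.

Unsatisfiable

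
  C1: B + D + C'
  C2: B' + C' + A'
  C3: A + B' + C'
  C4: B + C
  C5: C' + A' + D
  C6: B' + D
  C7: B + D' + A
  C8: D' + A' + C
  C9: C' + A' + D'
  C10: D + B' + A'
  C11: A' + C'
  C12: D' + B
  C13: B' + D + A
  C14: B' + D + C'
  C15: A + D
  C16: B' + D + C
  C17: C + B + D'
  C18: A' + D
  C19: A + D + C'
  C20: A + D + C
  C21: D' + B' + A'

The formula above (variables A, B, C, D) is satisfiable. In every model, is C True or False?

Suppose C = 1.
(A') alone gives A = 0.
(B') alone gives B = 0.
(D) alone gives D = 1.
That conflicts with the unit clause (D').
So every satisfying assignment has C = False.

False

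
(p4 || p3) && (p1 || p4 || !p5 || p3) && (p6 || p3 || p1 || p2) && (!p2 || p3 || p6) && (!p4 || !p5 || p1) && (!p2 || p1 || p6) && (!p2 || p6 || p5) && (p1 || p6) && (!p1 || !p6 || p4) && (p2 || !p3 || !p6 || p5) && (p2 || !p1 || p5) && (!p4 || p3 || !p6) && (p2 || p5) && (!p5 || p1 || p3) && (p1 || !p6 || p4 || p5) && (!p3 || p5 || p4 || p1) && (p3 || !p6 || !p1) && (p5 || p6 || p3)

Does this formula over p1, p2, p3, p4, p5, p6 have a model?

Satisfiable

Case p4 = true:
Case p5 = true:
The clause (p1) is unit, so p1 = true.
Case p3 = true:
Every clause is now satisfied; p2, p6 are unconstrained.
A satisfying assignment: p1 ↦ true,  p2 ↦ true,  p3 ↦ true,  p4 ↦ true,  p5 ↦ true,  p6 ↦ true.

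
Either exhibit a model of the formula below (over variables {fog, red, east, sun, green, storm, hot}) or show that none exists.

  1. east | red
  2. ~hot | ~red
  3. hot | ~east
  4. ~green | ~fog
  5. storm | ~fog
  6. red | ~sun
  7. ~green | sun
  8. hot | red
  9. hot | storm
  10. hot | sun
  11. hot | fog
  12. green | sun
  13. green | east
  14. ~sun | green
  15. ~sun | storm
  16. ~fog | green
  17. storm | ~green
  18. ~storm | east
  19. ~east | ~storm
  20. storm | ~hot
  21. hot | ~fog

UNSATISFIABLE

Suppose east = 1.
Unit clause (hot) forces hot = 1.
Unit clause (~red) forces red = 0.
Unit clause (~sun) forces sun = 0.
Unit clause (~green) forces green = 0.
That conflicts with the unit clause (green).
Undo east and try east = 0.
Unit clause (red) forces red = 1.
Unit clause (~hot) forces hot = 0.
Unit clause (storm) forces storm = 1.
That conflicts with the unit clause (~storm).
Neither east = 1 nor east = 0 works.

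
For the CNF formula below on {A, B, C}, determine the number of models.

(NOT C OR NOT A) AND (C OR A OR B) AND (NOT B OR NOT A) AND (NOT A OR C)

3

There are 2^3 = 8 truth assignments over (A, B, C).
Check each against the 4 clauses (columns in the order A, B, C):
  F F F  ✗ fails (C OR A OR B)
  F F T  ✓ satisfies all
  F T F  ✓ satisfies all
  F T T  ✓ satisfies all
  T F F  ✗ fails (NOT A OR C)
  T F T  ✗ fails (NOT C OR NOT A)
  T T F  ✗ fails (NOT B OR NOT A)
  T T T  ✗ fails (NOT C OR NOT A)
3 of the 8 rows are models.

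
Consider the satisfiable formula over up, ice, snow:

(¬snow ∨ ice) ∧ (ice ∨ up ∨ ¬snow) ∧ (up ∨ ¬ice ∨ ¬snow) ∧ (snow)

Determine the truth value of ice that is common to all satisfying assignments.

Suppose ice = False.
Unit clause (¬snow) forces snow = False.
Now (snow) is unsatisfied and unit — conflict.
So every satisfying assignment has ice = True.

True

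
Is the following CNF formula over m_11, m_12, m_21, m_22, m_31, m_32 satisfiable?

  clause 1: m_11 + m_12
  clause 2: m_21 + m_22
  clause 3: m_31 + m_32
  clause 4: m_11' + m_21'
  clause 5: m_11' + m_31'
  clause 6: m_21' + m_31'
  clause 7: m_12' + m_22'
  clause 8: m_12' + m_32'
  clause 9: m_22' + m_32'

No, unsatisfiable

Branch on m_11: set m_11 = 1.
The clause (m_21') is unit, so m_21 = 0.
The clause (m_22) is unit, so m_22 = 1.
The clause (m_31') is unit, so m_31 = 0.
The clause (m_32) is unit, so m_32 = 1.
That conflicts with the unit clause (m_32').
So m_11 must be the other value — set m_11 = 0.
The clause (m_12) is unit, so m_12 = 1.
The clause (m_22') is unit, so m_22 = 0.
The clause (m_21) is unit, so m_21 = 1.
The clause (m_31') is unit, so m_31 = 0.
The clause (m_32) is unit, so m_32 = 1.
That conflicts with the unit clause (m_32').
Both values of m_11 lead to a conflict.
No assignment satisfies every clause.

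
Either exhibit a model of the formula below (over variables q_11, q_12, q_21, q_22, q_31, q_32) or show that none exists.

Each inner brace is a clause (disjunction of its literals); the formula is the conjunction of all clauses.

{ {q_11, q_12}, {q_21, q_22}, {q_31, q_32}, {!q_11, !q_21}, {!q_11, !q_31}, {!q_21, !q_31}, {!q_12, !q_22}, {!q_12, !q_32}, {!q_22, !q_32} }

UNSATISFIABLE

Try q_11 = true.
From the singleton clause (!q_21), q_21 = false.
From the singleton clause (q_22), q_22 = true.
From the singleton clause (!q_31), q_31 = false.
From the singleton clause (q_32), q_32 = true.
Now (!q_32) is unsatisfied and unit — conflict.
That branch fails; take q_11 = false instead.
From the singleton clause (q_12), q_12 = true.
From the singleton clause (!q_22), q_22 = false.
From the singleton clause (q_21), q_21 = true.
From the singleton clause (!q_31), q_31 = false.
From the singleton clause (q_32), q_32 = true.
Now (!q_32) is unsatisfied and unit — conflict.
Both values of q_11 lead to a conflict.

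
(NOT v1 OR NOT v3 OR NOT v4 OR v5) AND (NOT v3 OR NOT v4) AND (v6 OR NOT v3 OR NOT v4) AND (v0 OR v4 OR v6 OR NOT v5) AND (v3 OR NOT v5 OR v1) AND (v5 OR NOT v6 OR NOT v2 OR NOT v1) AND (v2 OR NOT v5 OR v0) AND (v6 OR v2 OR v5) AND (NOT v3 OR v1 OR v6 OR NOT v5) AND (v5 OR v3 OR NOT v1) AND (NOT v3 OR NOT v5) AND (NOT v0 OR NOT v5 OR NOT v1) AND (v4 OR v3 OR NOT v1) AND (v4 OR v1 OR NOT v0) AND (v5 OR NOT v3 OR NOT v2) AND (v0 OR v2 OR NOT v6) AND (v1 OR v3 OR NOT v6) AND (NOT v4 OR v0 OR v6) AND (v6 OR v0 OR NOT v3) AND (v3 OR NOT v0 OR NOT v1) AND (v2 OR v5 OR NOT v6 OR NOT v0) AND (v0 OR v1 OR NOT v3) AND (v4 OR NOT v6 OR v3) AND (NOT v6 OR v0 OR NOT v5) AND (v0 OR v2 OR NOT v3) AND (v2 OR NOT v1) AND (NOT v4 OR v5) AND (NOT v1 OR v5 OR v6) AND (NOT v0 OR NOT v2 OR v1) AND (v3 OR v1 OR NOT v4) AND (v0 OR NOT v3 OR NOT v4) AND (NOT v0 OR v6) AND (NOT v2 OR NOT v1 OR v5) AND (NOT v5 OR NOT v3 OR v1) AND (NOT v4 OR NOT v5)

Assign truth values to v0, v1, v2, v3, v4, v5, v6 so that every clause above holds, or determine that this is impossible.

Suppose v3 = false.
Suppose v5 = false.
The clause (NOT v1) is unit, so v1 = false.
The clause (NOT v6) is unit, so v6 = false.
The clause (v2) is unit, so v2 = true.
The clause (NOT v4) is unit, so v4 = false.
The clause (NOT v0) is unit, so v0 = false.
All clauses are satisfied.

v0: false,  v1: false,  v2: true,  v3: false,  v4: false,  v5: false,  v6: false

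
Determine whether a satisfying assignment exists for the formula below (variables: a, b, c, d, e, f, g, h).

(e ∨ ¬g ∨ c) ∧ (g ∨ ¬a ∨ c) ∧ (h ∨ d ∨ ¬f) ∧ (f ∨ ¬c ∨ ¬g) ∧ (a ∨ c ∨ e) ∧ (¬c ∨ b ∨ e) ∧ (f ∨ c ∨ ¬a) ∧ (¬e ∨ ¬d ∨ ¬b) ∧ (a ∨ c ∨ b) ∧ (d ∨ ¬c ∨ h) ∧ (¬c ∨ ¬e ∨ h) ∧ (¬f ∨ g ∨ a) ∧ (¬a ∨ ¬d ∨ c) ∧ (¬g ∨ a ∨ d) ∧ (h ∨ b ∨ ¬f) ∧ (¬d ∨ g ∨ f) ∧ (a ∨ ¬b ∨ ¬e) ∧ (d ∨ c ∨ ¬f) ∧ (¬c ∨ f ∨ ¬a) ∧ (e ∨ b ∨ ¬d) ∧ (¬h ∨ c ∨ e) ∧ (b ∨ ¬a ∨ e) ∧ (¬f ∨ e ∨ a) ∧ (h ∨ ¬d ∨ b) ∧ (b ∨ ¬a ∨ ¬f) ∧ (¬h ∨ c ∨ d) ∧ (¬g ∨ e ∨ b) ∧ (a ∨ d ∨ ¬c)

Yes, satisfiable

Case e = False:
Case g = False:
Case a = True:
Unit clause (c) forces c = True.
Unit clause (b) forces b = True.
Unit clause (f) forces f = True.
Case h = False:
Unit clause (d) forces d = True.
This assignment satisfies each clause.
A satisfying assignment: a=True, b=True, c=True, d=True, e=False, f=True, g=False, h=False.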